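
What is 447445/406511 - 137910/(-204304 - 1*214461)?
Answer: 48687247487/34046515783 ≈ 1.4300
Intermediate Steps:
447445/406511 - 137910/(-204304 - 1*214461) = 447445*(1/406511) - 137910/(-204304 - 214461) = 447445/406511 - 137910/(-418765) = 447445/406511 - 137910*(-1/418765) = 447445/406511 + 27582/83753 = 48687247487/34046515783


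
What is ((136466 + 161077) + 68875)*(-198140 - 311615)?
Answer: -186783407590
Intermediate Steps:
((136466 + 161077) + 68875)*(-198140 - 311615) = (297543 + 68875)*(-509755) = 366418*(-509755) = -186783407590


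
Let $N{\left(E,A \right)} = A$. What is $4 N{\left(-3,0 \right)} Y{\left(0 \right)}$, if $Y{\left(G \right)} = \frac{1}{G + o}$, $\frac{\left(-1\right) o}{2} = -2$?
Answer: $0$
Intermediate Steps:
$o = 4$ ($o = \left(-2\right) \left(-2\right) = 4$)
$Y{\left(G \right)} = \frac{1}{4 + G}$ ($Y{\left(G \right)} = \frac{1}{G + 4} = \frac{1}{4 + G}$)
$4 N{\left(-3,0 \right)} Y{\left(0 \right)} = \frac{4 \cdot 0}{4 + 0} = \frac{0}{4} = 0 \cdot \frac{1}{4} = 0$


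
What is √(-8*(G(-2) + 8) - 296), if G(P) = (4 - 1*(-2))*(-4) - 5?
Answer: 8*I*√2 ≈ 11.314*I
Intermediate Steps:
G(P) = -29 (G(P) = (4 + 2)*(-4) - 5 = 6*(-4) - 5 = -24 - 5 = -29)
√(-8*(G(-2) + 8) - 296) = √(-8*(-29 + 8) - 296) = √(-8*(-21) - 296) = √(168 - 296) = √(-128) = 8*I*√2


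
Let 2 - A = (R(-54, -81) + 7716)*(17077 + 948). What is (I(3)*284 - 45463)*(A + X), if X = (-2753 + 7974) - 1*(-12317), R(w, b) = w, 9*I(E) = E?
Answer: 18794740811050/3 ≈ 6.2649e+12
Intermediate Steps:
I(E) = E/9
A = -138107548 (A = 2 - (-54 + 7716)*(17077 + 948) = 2 - 7662*18025 = 2 - 1*138107550 = 2 - 138107550 = -138107548)
X = 17538 (X = 5221 + 12317 = 17538)
(I(3)*284 - 45463)*(A + X) = (((1/9)*3)*284 - 45463)*(-138107548 + 17538) = ((1/3)*284 - 45463)*(-138090010) = (284/3 - 45463)*(-138090010) = -136105/3*(-138090010) = 18794740811050/3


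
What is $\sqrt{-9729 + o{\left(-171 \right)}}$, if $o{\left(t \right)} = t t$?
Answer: $6 \sqrt{542} \approx 139.69$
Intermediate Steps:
$o{\left(t \right)} = t^{2}$
$\sqrt{-9729 + o{\left(-171 \right)}} = \sqrt{-9729 + \left(-171\right)^{2}} = \sqrt{-9729 + 29241} = \sqrt{19512} = 6 \sqrt{542}$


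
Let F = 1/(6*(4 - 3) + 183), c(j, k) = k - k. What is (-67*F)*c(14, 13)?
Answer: 0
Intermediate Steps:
c(j, k) = 0
F = 1/189 (F = 1/(6*1 + 183) = 1/(6 + 183) = 1/189 ≈ 0.0052910)
(-67*F)*c(14, 13) = -67*1/189*0 = -67/189*0 = 0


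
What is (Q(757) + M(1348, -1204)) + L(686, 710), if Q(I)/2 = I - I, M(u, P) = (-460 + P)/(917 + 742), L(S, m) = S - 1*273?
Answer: 683503/1659 ≈ 412.00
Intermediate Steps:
L(S, m) = -273 + S (L(S, m) = S - 273 = -273 + S)
M(u, P) = -460/1659 + P/1659 (M(u, P) = (-460 + P)/1659 = (-460 + P)*(1/1659) = -460/1659 + P/1659)
Q(I) = 0 (Q(I) = 2*(I - I) = 2*0 = 0)
(Q(757) + M(1348, -1204)) + L(686, 710) = (0 + (-460/1659 + (1/1659)*(-1204))) + (-273 + 686) = (0 + (-460/1659 - 172/237)) + 413 = (0 - 1664/1659) + 413 = -1664/1659 + 413 = 683503/1659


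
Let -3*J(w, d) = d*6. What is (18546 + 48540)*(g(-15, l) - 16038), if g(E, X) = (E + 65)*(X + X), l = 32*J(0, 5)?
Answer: -3222677268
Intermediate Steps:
J(w, d) = -2*d (J(w, d) = -d*6/3 = -2*d)
l = -320 (l = 32*(-2*5) = 32*(-10) = -320)
g(E, X) = 2*X*(65 + E) (g(E, X) = (65 + E)*(2*X) = 2*X*(65 + E))
(18546 + 48540)*(g(-15, l) - 16038) = (18546 + 48540)*(2*(-320)*(65 - 15) - 16038) = 67086*(2*(-320)*50 - 16038) = 67086*(-32000 - 16038) = 67086*(-48038) = -3222677268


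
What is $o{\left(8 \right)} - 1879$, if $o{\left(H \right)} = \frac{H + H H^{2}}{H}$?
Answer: $-1814$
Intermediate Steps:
$o{\left(H \right)} = \frac{H + H^{3}}{H}$
$o{\left(8 \right)} - 1879 = \left(1 + 8^{2}\right) - 1879 = \left(1 + 64\right) - 1879 = 65 - 1879 = -1814$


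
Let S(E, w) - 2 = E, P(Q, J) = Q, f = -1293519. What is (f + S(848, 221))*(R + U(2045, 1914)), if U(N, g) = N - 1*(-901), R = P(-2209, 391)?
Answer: -952697053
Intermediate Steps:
S(E, w) = 2 + E
R = -2209
U(N, g) = 901 + N (U(N, g) = N + 901 = 901 + N)
(f + S(848, 221))*(R + U(2045, 1914)) = (-1293519 + (2 + 848))*(-2209 + (901 + 2045)) = (-1293519 + 850)*(-2209 + 2946) = -1292669*737 = -952697053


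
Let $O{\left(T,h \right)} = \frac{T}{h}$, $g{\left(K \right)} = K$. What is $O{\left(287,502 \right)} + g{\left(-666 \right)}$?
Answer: $- \frac{334045}{502} \approx -665.43$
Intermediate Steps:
$O{\left(287,502 \right)} + g{\left(-666 \right)} = \frac{287}{502} - 666 = - \frac{334045}{502}$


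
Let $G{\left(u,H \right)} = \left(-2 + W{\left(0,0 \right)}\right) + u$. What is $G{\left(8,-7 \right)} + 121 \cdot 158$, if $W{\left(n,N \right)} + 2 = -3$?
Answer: $19119$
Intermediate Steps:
$W{\left(n,N \right)} = -5$ ($W{\left(n,N \right)} = -2 - 3 = -5$)
$G{\left(u,H \right)} = -7 + u$ ($G{\left(u,H \right)} = \left(-2 - 5\right) + u = -7 + u$)
$G{\left(8,-7 \right)} + 121 \cdot 158 = \left(-7 + 8\right) + 121 \cdot 158 = 1 + 19118 = 19119$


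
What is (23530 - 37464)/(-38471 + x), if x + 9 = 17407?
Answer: 13934/21073 ≈ 0.66123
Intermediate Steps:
x = 17398 (x = -9 + 17407 = 17398)
(23530 - 37464)/(-38471 + x) = (23530 - 37464)/(-38471 + 17398) = -13934/(-21073) = -13934*(-1/21073) = 13934/21073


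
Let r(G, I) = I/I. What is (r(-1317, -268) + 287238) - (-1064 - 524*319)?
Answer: 455459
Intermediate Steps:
r(G, I) = 1
(r(-1317, -268) + 287238) - (-1064 - 524*319) = (1 + 287238) - (-1064 - 524*319) = 287239 - (-1064 - 167156) = 287239 - 1*(-168220) = 287239 + 168220 = 455459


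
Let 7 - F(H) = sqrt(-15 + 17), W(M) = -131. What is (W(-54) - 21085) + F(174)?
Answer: -21209 - sqrt(2) ≈ -21210.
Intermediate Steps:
F(H) = 7 - sqrt(2) (F(H) = 7 - sqrt(-15 + 17) = 7 - sqrt(2))
(W(-54) - 21085) + F(174) = (-131 - 21085) + (7 - sqrt(2)) = -21216 + (7 - sqrt(2)) = -21209 - sqrt(2)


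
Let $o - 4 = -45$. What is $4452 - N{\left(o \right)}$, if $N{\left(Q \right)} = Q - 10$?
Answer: $4503$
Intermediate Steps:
$o = -41$ ($o = 4 - 45 = -41$)
$N{\left(Q \right)} = -10 + Q$ ($N{\left(Q \right)} = Q - 10 = -10 + Q$)
$4452 - N{\left(o \right)} = 4452 - \left(-10 - 41\right) = 4452 - -51 = 4452 + 51 = 4503$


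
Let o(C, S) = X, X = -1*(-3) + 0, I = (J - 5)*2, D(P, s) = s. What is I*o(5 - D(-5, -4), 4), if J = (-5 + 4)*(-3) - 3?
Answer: -30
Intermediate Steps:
J = 0 (J = -1*(-3) - 3 = 3 - 3 = 0)
I = -10 (I = (0 - 5)*2 = -5*2 = -10)
X = 3 (X = 3 + 0 = 3)
o(C, S) = 3
I*o(5 - D(-5, -4), 4) = -10*3 = -30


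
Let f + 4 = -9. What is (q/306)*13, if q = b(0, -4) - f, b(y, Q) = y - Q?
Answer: 13/18 ≈ 0.72222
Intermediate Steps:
f = -13 (f = -4 - 9 = -13)
q = 17 (q = (0 - 1*(-4)) - 1*(-13) = (0 + 4) + 13 = 4 + 13 = 17)
(q/306)*13 = (17/306)*13 = (17*(1/306))*13 = (1/18)*13 = 13/18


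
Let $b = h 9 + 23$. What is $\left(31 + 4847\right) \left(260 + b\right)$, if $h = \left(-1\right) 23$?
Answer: $370728$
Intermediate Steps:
$h = -23$
$b = -184$ ($b = \left(-23\right) 9 + 23 = -207 + 23 = -184$)
$\left(31 + 4847\right) \left(260 + b\right) = \left(31 + 4847\right) \left(260 - 184\right) = 4878 \cdot 76 = 370728$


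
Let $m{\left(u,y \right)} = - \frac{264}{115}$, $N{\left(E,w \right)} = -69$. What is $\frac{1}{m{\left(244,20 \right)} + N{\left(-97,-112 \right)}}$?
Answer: $- \frac{115}{8199} \approx -0.014026$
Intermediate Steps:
$m{\left(u,y \right)} = - \frac{264}{115}$ ($m{\left(u,y \right)} = \left(-264\right) \frac{1}{115} = - \frac{264}{115}$)
$\frac{1}{m{\left(244,20 \right)} + N{\left(-97,-112 \right)}} = \frac{1}{- \frac{264}{115} - 69} = \frac{1}{- \frac{8199}{115}} = - \frac{115}{8199}$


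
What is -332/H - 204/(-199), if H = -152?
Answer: 24269/7562 ≈ 3.2093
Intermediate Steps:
-332/H - 204/(-199) = -332/(-152) - 204/(-199) = -332*(-1/152) - 204*(-1/199) = 83/38 + 204/199 = 24269/7562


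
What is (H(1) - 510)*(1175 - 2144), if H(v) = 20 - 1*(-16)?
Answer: 459306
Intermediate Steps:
H(v) = 36 (H(v) = 20 + 16 = 36)
(H(1) - 510)*(1175 - 2144) = (36 - 510)*(1175 - 2144) = -474*(-969) = 459306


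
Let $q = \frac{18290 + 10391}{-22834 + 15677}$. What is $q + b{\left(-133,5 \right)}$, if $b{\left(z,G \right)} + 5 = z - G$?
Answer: $- \frac{1052132}{7157} \approx -147.01$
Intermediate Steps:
$b{\left(z,G \right)} = -5 + z - G$ ($b{\left(z,G \right)} = -5 - \left(G - z\right) = -5 + z - G$)
$q = - \frac{28681}{7157}$ ($q = \frac{28681}{-7157} = 28681 \left(- \frac{1}{7157}\right) = - \frac{28681}{7157} \approx -4.0074$)
$q + b{\left(-133,5 \right)} = - \frac{28681}{7157} - 143 = - \frac{1052132}{7157}$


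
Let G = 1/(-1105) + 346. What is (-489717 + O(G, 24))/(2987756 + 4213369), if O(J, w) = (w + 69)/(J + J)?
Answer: -124821973007/1835465946750 ≈ -0.068006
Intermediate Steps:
G = 382329/1105 (G = -1/1105 + 346 = 382329/1105 ≈ 346.00)
O(J, w) = (69 + w)/(2*J) (O(J, w) = (69 + w)/((2*J)) = (69 + w)*(1/(2*J)) = (69 + w)/(2*J))
(-489717 + O(G, 24))/(2987756 + 4213369) = (-489717 + (69 + 24)/(2*(382329/1105)))/(2987756 + 4213369) = (-489717 + (½)*(1105/382329)*93)/7201125 = (-489717 + 34255/254886)*(1/7201125) = -124821973007/254886*1/7201125 = -124821973007/1835465946750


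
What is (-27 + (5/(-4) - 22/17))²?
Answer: 4036081/4624 ≈ 872.85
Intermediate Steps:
(-27 + (5/(-4) - 22/17))² = (-27 + (5*(-¼) - 22*1/17))² = (-27 + (-5/4 - 22/17))² = (-27 - 173/68)² = (-2009/68)² = 4036081/4624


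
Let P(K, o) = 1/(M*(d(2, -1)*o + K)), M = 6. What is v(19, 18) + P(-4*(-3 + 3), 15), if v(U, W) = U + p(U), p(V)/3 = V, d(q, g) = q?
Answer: 13681/180 ≈ 76.006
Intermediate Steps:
p(V) = 3*V
P(K, o) = 1/(6*K + 12*o) (P(K, o) = 1/(6*(2*o + K)) = 1/(6*(K + 2*o)) = 1/(6*K + 12*o))
v(U, W) = 4*U (v(U, W) = U + 3*U = 4*U)
v(19, 18) + P(-4*(-3 + 3), 15) = 4*19 + 1/(6*(-4*(-3 + 3) + 2*15)) = 76 + 1/(6*(-4*0 + 30)) = 76 + 1/(6*(0 + 30)) = 76 + (⅙)/30 = 76 + (⅙)*(1/30) = 76 + 1/180 = 13681/180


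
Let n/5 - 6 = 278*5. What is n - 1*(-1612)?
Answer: 8592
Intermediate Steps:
n = 6980 (n = 30 + 5*(278*5) = 30 + 5*1390 = 30 + 6950 = 6980)
n - 1*(-1612) = 6980 - 1*(-1612) = 6980 + 1612 = 8592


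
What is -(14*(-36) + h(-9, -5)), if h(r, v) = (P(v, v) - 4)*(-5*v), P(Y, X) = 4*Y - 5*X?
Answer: 479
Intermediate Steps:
P(Y, X) = -5*X + 4*Y
h(r, v) = -5*v*(-4 - v) (h(r, v) = ((-5*v + 4*v) - 4)*(-5*v) = (-v - 4)*(-5*v) = (-4 - v)*(-5*v) = -5*v*(-4 - v))
-(14*(-36) + h(-9, -5)) = -(14*(-36) + 5*(-5)*(4 - 5)) = -(-504 + 5*(-5)*(-1)) = -(-504 + 25) = -1*(-479) = 479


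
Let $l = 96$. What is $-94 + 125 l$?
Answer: $11906$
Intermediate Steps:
$-94 + 125 l = -94 + 125 \cdot 96 = -94 + 12000 = 11906$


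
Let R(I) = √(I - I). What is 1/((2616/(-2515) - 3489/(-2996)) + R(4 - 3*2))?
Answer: 7534940/937299 ≈ 8.0390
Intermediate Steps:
R(I) = 0 (R(I) = √0 = 0)
1/((2616/(-2515) - 3489/(-2996)) + R(4 - 3*2)) = 1/((2616/(-2515) - 3489/(-2996)) + 0) = 1/((2616*(-1/2515) - 3489*(-1/2996)) + 0) = 1/((-2616/2515 + 3489/2996) + 0) = 1/(937299/7534940 + 0) = 1/(937299/7534940) = 7534940/937299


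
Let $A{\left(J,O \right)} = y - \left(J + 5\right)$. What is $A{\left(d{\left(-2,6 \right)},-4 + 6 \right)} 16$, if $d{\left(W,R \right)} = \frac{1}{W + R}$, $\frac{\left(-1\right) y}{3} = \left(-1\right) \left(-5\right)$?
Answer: $-324$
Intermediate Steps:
$y = -15$ ($y = - 3 \left(\left(-1\right) \left(-5\right)\right) = \left(-3\right) 5 = -15$)
$d{\left(W,R \right)} = \frac{1}{R + W}$
$A{\left(J,O \right)} = -20 - J$ ($A{\left(J,O \right)} = -15 - \left(J + 5\right) = -15 - \left(5 + J\right) = -20 - J$)
$A{\left(d{\left(-2,6 \right)},-4 + 6 \right)} 16 = \left(-20 - \frac{1}{6 - 2}\right) 16 = \left(-20 - \frac{1}{4}\right) 16 = \left(- \frac{81}{4}\right) 16 = -324$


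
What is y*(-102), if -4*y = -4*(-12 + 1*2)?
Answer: 1020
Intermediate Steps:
y = -10 (y = -(-1)*(-12 + 1*2) = -(-1)*(-12 + 2) = -(-1)*(-10) = -¼*40 = -10)
y*(-102) = -10*(-102) = 1020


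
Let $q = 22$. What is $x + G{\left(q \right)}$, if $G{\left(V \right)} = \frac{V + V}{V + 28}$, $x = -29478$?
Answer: $- \frac{736928}{25} \approx -29477.0$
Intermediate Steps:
$G{\left(V \right)} = \frac{2 V}{28 + V}$
$x + G{\left(q \right)} = -29478 + 2 \cdot 22 \frac{1}{28 + 22} = -29478 + 2 \cdot 22 \cdot \frac{1}{50} = -29478 + \frac{22}{25} = - \frac{736928}{25}$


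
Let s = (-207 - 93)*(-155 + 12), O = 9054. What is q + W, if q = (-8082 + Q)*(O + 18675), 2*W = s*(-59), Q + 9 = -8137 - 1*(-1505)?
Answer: -409519617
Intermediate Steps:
s = 42900 (s = -300*(-143) = 42900)
Q = -6641 (Q = -9 + (-8137 - 1*(-1505)) = -9 + (-8137 + 1505) = -9 - 6632 = -6641)
W = -1265550 (W = (42900*(-59))/2 = (½)*(-2531100) = -1265550)
q = -408254067 (q = (-8082 - 6641)*(9054 + 18675) = -14723*27729 = -408254067)
q + W = -408254067 - 1265550 = -409519617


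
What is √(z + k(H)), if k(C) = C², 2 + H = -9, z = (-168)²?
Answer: √28345 ≈ 168.36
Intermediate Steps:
z = 28224
H = -11 (H = -2 - 9 = -11)
√(z + k(H)) = √(28224 + (-11)²) = √(28224 + 121) = √28345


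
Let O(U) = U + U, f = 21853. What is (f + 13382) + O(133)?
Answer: 35501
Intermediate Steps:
O(U) = 2*U
(f + 13382) + O(133) = (21853 + 13382) + 2*133 = 35235 + 266 = 35501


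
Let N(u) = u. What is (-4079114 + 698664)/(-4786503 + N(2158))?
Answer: 676090/956869 ≈ 0.70656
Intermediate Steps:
(-4079114 + 698664)/(-4786503 + N(2158)) = (-4079114 + 698664)/(-4786503 + 2158) = -3380450/(-4784345) = -3380450*(-1/4784345) = 676090/956869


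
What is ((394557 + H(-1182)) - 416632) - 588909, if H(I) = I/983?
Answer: -600598454/983 ≈ -6.1099e+5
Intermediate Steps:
H(I) = I/983 (H(I) = I*(1/983) = I/983)
((394557 + H(-1182)) - 416632) - 588909 = ((394557 + (1/983)*(-1182)) - 416632) - 588909 = ((394557 - 1182/983) - 416632) - 588909 = (387848349/983 - 416632) - 588909 = -21700907/983 - 588909 = -600598454/983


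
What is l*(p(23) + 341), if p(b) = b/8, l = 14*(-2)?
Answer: -19257/2 ≈ -9628.5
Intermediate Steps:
l = -28
p(b) = b/8 (p(b) = b*(⅛) = b/8)
l*(p(23) + 341) = -28*((⅛)*23 + 341) = -28*(23/8 + 341) = -28*2751/8 = -19257/2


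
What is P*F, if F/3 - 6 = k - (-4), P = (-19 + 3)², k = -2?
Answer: 6144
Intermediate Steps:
P = 256 (P = (-16)² = 256)
F = 24 (F = 18 + 3*(-2 - (-4)) = 18 + 3*(-2 - 4*(-1)) = 18 + 3*(-2 + 4) = 18 + 3*2 = 18 + 6 = 24)
P*F = 256*24 = 6144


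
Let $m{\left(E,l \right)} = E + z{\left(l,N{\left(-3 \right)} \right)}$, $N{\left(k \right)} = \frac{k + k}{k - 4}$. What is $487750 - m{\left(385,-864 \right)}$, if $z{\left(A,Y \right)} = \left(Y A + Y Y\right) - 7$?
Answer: $\frac{23917480}{49} \approx 4.8811 \cdot 10^{5}$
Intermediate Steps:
$N{\left(k \right)} = \frac{2 k}{-4 + k}$
$z{\left(A,Y \right)} = -7 + Y^{2} + A Y$ ($z{\left(A,Y \right)} = \left(A Y + Y^{2}\right) - 7 = \left(Y^{2} + A Y\right) - 7 = -7 + Y^{2} + A Y$)
$m{\left(E,l \right)} = - \frac{307}{49} + E + \frac{6 l}{7}$ ($m{\left(E,l \right)} = E + \left(-7 + \left(2 \left(-3\right) \frac{1}{-4 - 3}\right)^{2} + l 2 \left(-3\right) \frac{1}{-4 - 3}\right) = E + \left(-7 + \left(2 \left(-3\right) \frac{1}{-7}\right)^{2} + l 2 \left(-3\right) \frac{1}{-7}\right) = E + \left(-7 + \left(2 \left(-3\right) \left(- \frac{1}{7}\right)\right)^{2} + l 2 \left(-3\right) \left(- \frac{1}{7}\right)\right) = E + \left(-7 + \left(\frac{6}{7}\right)^{2} + l \frac{6}{7}\right) = E + \left(-7 + \frac{36}{49} + \frac{6 l}{7}\right) = E + \left(- \frac{307}{49} + \frac{6 l}{7}\right) = - \frac{307}{49} + E + \frac{6 l}{7}$)
$487750 - m{\left(385,-864 \right)} = 487750 - \left(- \frac{307}{49} + 385 + \frac{6}{7} \left(-864\right)\right) = 487750 - \left(- \frac{307}{49} + 385 - \frac{5184}{7}\right) = 487750 - - \frac{17730}{49} = 487750 + \frac{17730}{49} = \frac{23917480}{49}$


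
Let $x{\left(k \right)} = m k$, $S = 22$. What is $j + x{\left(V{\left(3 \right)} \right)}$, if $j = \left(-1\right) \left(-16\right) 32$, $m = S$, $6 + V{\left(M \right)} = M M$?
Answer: $578$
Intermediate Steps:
$V{\left(M \right)} = -6 + M^{2}$ ($V{\left(M \right)} = -6 + M M = -6 + M^{2}$)
$m = 22$
$j = 512$ ($j = 16 \cdot 32 = 512$)
$x{\left(k \right)} = 22 k$
$j + x{\left(V{\left(3 \right)} \right)} = 512 + 22 \left(-6 + 3^{2}\right) = 512 + 22 \left(-6 + 9\right) = 512 + 22 \cdot 3 = 512 + 66 = 578$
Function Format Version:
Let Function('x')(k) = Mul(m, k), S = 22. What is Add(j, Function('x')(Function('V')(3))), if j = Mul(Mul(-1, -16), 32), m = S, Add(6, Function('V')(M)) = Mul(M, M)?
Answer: 578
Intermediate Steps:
Function('V')(M) = Add(-6, Pow(M, 2)) (Function('V')(M) = Add(-6, Mul(M, M)) = Add(-6, Pow(M, 2)))
m = 22
j = 512 (j = Mul(16, 32) = 512)
Function('x')(k) = Mul(22, k)
Add(j, Function('x')(Function('V')(3))) = Add(512, Mul(22, Add(-6, Pow(3, 2)))) = Add(512, Mul(22, Add(-6, 9))) = Add(512, Mul(22, 3)) = Add(512, 66) = 578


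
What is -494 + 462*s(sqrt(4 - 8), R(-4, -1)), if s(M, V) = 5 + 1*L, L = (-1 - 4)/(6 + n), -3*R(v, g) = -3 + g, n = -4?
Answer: 661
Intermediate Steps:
R(v, g) = 1 - g/3 (R(v, g) = -(-3 + g)/3 = 1 - g/3)
L = -5/2 (L = (-1 - 4)/(6 - 4) = -5/2 ≈ -2.5000)
s(M, V) = 5/2 (s(M, V) = 5 + 1*(-5/2) = 5 - 5/2 = 5/2)
-494 + 462*s(sqrt(4 - 8), R(-4, -1)) = -494 + 462*(5/2) = -494 + 1155 = 661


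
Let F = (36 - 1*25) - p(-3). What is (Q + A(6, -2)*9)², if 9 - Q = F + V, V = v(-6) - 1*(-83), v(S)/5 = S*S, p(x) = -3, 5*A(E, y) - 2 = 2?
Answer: 1700416/25 ≈ 68017.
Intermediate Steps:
A(E, y) = ⅘ (A(E, y) = ⅖ + (⅕)*2 = ⅖ + ⅖ = ⅘)
v(S) = 5*S² (v(S) = 5*(S*S) = 5*S²)
V = 263 (V = 5*(-6)² - 1*(-83) = 5*36 + 83 = 180 + 83 = 263)
F = 14 (F = (36 - 1*25) - 1*(-3) = (36 - 25) + 3 = 11 + 3 = 14)
Q = -268 (Q = 9 - (14 + 263) = 9 - 1*277 = 9 - 277 = -268)
(Q + A(6, -2)*9)² = (-268 + (⅘)*9)² = (-268 + 36/5)² = (-1304/5)² = 1700416/25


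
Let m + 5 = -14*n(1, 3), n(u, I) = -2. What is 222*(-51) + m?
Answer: -11299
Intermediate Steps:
m = 23 (m = -5 - 14*(-2) = -5 + 28 = 23)
222*(-51) + m = 222*(-51) + 23 = -11322 + 23 = -11299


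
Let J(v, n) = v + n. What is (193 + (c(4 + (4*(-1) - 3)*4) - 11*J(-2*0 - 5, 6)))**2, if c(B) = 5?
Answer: 34969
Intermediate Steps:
J(v, n) = n + v
(193 + (c(4 + (4*(-1) - 3)*4) - 11*J(-2*0 - 5, 6)))**2 = (193 + (5 - 11*(6 + (-2*0 - 5))))**2 = (193 + (5 - 11*(6 + (0 - 5))))**2 = (193 + (5 - 11*(6 - 5)))**2 = (193 + (5 - 11*1))**2 = (193 + (5 - 11))**2 = (193 - 6)**2 = 187**2 = 34969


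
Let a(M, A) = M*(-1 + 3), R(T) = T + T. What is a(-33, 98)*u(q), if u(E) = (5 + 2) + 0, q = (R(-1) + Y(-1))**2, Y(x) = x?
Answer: -462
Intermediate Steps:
R(T) = 2*T
q = 9 (q = (2*(-1) - 1)**2 = (-2 - 1)**2 = (-3)**2 = 9)
a(M, A) = 2*M (a(M, A) = M*2 = 2*M)
u(E) = 7 (u(E) = 7 + 0 = 7)
a(-33, 98)*u(q) = (2*(-33))*7 = -66*7 = -462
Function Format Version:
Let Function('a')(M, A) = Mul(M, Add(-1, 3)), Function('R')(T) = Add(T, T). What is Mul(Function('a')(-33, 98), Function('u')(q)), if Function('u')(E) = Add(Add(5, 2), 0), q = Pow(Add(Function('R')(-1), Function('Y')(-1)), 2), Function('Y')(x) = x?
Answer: -462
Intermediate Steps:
Function('R')(T) = Mul(2, T)
q = 9 (q = Pow(Add(Mul(2, -1), -1), 2) = Pow(Add(-2, -1), 2) = Pow(-3, 2) = 9)
Function('a')(M, A) = Mul(2, M) (Function('a')(M, A) = Mul(M, 2) = Mul(2, M))
Function('u')(E) = 7 (Function('u')(E) = Add(7, 0) = 7)
Mul(Function('a')(-33, 98), Function('u')(q)) = Mul(Mul(2, -33), 7) = Mul(-66, 7) = -462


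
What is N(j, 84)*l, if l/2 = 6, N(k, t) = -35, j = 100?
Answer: -420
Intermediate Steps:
l = 12 (l = 2*6 = 12)
N(j, 84)*l = -35*12 = -420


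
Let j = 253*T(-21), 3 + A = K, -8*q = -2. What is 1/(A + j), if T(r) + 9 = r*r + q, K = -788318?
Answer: -4/2715847 ≈ -1.4728e-6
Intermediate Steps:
q = ¼ (q = -⅛*(-2) = ¼ ≈ 0.25000)
A = -788321 (A = -3 - 788318 = -788321)
T(r) = -35/4 + r² (T(r) = -9 + (r*r + ¼) = -9 + (r² + ¼) = -9 + (¼ + r²) = -35/4 + r²)
j = 437437/4 (j = 253*(-35/4 + (-21)²) = 253*(-35/4 + 441) = 253*(1729/4) = 437437/4 ≈ 1.0936e+5)
1/(A + j) = 1/(-788321 + 437437/4) = 1/(-2715847/4) = -4/2715847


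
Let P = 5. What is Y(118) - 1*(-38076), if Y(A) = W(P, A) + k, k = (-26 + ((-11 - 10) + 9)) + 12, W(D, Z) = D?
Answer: 38055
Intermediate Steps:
k = -26 (k = (-26 + (-21 + 9)) + 12 = (-26 - 12) + 12 = -38 + 12 = -26)
Y(A) = -21 (Y(A) = 5 - 26 = -21)
Y(118) - 1*(-38076) = -21 - 1*(-38076) = -21 + 38076 = 38055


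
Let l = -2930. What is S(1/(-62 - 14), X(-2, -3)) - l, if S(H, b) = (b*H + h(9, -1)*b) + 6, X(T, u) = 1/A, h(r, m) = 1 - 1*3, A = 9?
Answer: 223119/76 ≈ 2935.8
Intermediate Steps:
h(r, m) = -2 (h(r, m) = 1 - 3 = -2)
X(T, u) = ⅑ (X(T, u) = 1/9 = ⅑)
S(H, b) = 6 - 2*b + H*b (S(H, b) = (b*H - 2*b) + 6 = (H*b - 2*b) + 6 = (-2*b + H*b) + 6 = 6 - 2*b + H*b)
S(1/(-62 - 14), X(-2, -3)) - l = (6 - 2*⅑ + (⅑)/(-62 - 14)) - 1*(-2930) = (6 - 2/9 + (⅑)/(-76)) + 2930 = (6 - 2/9 - 1/76*⅑) + 2930 = (6 - 2/9 - 1/684) + 2930 = 439/76 + 2930 = 223119/76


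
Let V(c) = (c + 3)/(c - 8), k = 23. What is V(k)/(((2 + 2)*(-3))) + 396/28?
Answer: 8819/630 ≈ 13.998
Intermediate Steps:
V(c) = (3 + c)/(-8 + c)
V(k)/(((2 + 2)*(-3))) + 396/28 = ((3 + 23)/(-8 + 23))/(((2 + 2)*(-3))) + 396/28 = (26/15)/((4*(-3))) + 396*(1/28) = ((1/15)*26)/(-12) + 99/7 = (26/15)*(-1/12) + 99/7 = -13/90 + 99/7 = 8819/630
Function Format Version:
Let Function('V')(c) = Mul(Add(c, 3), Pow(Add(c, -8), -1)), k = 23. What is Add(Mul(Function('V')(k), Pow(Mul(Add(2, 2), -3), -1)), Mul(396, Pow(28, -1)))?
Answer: Rational(8819, 630) ≈ 13.998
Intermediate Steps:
Function('V')(c) = Mul(Pow(Add(-8, c), -1), Add(3, c)) (Function('V')(c) = Mul(Add(3, c), Pow(Add(-8, c), -1)) = Mul(Pow(Add(-8, c), -1), Add(3, c)))
Add(Mul(Function('V')(k), Pow(Mul(Add(2, 2), -3), -1)), Mul(396, Pow(28, -1))) = Add(Mul(Mul(Pow(Add(-8, 23), -1), Add(3, 23)), Pow(Mul(Add(2, 2), -3), -1)), Mul(396, Pow(28, -1))) = Add(Mul(Mul(Pow(15, -1), 26), Pow(Mul(4, -3), -1)), Mul(396, Rational(1, 28))) = Add(Mul(Mul(Rational(1, 15), 26), Pow(-12, -1)), Rational(99, 7)) = Add(Mul(Rational(26, 15), Rational(-1, 12)), Rational(99, 7)) = Add(Rational(-13, 90), Rational(99, 7)) = Rational(8819, 630)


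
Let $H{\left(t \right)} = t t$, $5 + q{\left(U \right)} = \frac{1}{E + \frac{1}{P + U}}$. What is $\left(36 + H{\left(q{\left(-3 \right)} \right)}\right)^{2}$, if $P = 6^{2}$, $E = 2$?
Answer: $\frac{63911884864}{20151121} \approx 3171.6$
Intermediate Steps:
$P = 36$
$q{\left(U \right)} = -5 + \frac{1}{2 + \frac{1}{36 + U}}$
$H{\left(t \right)} = t^{2}$
$\left(36 + H{\left(q{\left(-3 \right)} \right)}\right)^{2} = \left(36 + \left(\frac{-329 - -27}{73 + 2 \left(-3\right)}\right)^{2}\right)^{2} = \left(36 + \left(\frac{-329 + 27}{73 - 6}\right)^{2}\right)^{2} = \left(36 + \left(\frac{1}{67} \left(-302\right)\right)^{2}\right)^{2} = \left(36 + \left(- \frac{302}{67}\right)^{2}\right)^{2} = \left(36 + \frac{91204}{4489}\right)^{2} = \left(\frac{252808}{4489}\right)^{2} = \frac{63911884864}{20151121}$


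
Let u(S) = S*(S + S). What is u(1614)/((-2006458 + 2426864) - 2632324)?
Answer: -868332/368653 ≈ -2.3554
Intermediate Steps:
u(S) = 2*S² (u(S) = S*(2*S) = 2*S²)
u(1614)/((-2006458 + 2426864) - 2632324) = (2*1614²)/((-2006458 + 2426864) - 2632324) = (2*2604996)/(420406 - 2632324) = 5209992/(-2211918) = 5209992*(-1/2211918) = -868332/368653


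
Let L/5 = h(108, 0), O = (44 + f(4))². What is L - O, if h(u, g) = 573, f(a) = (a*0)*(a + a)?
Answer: 929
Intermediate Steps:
f(a) = 0 (f(a) = 0*(2*a) = 0)
O = 1936 (O = (44 + 0)² = 44² = 1936)
L = 2865 (L = 5*573 = 2865)
L - O = 2865 - 1*1936 = 2865 - 1936 = 929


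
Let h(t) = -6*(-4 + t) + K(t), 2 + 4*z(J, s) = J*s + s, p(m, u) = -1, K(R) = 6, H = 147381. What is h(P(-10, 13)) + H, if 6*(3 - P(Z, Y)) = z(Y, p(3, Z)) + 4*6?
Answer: 147413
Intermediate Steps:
z(J, s) = -½ + s/4 + J*s/4 (z(J, s) = -½ + (J*s + s)/4 = -½ + (s + J*s)/4 = -½ + (s/4 + J*s/4) = -½ + s/4 + J*s/4)
P(Z, Y) = -7/8 + Y/24 (P(Z, Y) = 3 - ((-½ + (¼)*(-1) + (¼)*Y*(-1)) + 4*6)/6 = 3 - ((-½ - ¼ - Y/4) + 24)/6 = 3 - ((-¾ - Y/4) + 24)/6 = 3 - (93/4 - Y/4)/6 = 3 + (-31/8 + Y/24) = -7/8 + Y/24)
h(t) = 30 - 6*t (h(t) = -6*(-4 + t) + 6 = (24 - 6*t) + 6 = 30 - 6*t)
h(P(-10, 13)) + H = (30 - 6*(-7/8 + (1/24)*13)) + 147381 = (30 - 6*(-7/8 + 13/24)) + 147381 = (30 - 6*(-⅓)) + 147381 = (30 + 2) + 147381 = 32 + 147381 = 147413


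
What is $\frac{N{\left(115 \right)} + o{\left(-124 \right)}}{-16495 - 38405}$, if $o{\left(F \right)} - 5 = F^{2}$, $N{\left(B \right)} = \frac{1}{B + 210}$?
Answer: $- \frac{2499413}{8921250} \approx -0.28016$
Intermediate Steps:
$N{\left(B \right)} = \frac{1}{210 + B}$
$o{\left(F \right)} = 5 + F^{2}$
$\frac{N{\left(115 \right)} + o{\left(-124 \right)}}{-16495 - 38405} = \frac{\frac{1}{210 + 115} + \left(5 + \left(-124\right)^{2}\right)}{-16495 - 38405} = \frac{\frac{1}{325} + \left(5 + 15376\right)}{-54900} = \left(\frac{1}{325} + 15381\right) \left(- \frac{1}{54900}\right) = \frac{4998826}{325} \left(- \frac{1}{54900}\right) = - \frac{2499413}{8921250}$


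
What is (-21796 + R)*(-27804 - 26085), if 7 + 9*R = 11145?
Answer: 3323622038/3 ≈ 1.1079e+9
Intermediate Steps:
R = 11138/9 (R = -7/9 + (1/9)*11145 = -7/9 + 3715/3 = 11138/9 ≈ 1237.6)
(-21796 + R)*(-27804 - 26085) = (-21796 + 11138/9)*(-27804 - 26085) = -185026/9*(-53889) = 3323622038/3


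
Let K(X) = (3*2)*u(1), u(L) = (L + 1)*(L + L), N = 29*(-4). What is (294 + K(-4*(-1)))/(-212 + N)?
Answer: -159/164 ≈ -0.96951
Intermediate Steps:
N = -116
u(L) = 2*L*(1 + L) (u(L) = (1 + L)*(2*L) = 2*L*(1 + L))
K(X) = 24 (K(X) = (3*2)*(2*1*(1 + 1)) = 6*(2*1*2) = 6*4 = 24)
(294 + K(-4*(-1)))/(-212 + N) = (294 + 24)/(-212 - 116) = 318/(-328) = 318*(-1/328) = -159/164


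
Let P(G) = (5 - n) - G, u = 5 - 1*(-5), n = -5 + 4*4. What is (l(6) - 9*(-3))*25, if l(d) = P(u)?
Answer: 275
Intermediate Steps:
n = 11 (n = -5 + 16 = 11)
u = 10 (u = 5 + 5 = 10)
P(G) = -6 - G (P(G) = (5 - 1*11) - G = (5 - 11) - G = -6 - G)
l(d) = -16 (l(d) = -6 - 1*10 = -6 - 10 = -16)
(l(6) - 9*(-3))*25 = (-16 - 9*(-3))*25 = (-16 + 27)*25 = 11*25 = 275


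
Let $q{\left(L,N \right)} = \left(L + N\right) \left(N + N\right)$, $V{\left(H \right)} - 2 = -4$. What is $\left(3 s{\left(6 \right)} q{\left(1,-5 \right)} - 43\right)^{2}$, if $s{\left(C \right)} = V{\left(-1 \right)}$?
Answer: $80089$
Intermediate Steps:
$V{\left(H \right)} = -2$ ($V{\left(H \right)} = 2 - 4 = -2$)
$s{\left(C \right)} = -2$
$q{\left(L,N \right)} = 2 N \left(L + N\right)$ ($q{\left(L,N \right)} = \left(L + N\right) 2 N = 2 N \left(L + N\right)$)
$\left(3 s{\left(6 \right)} q{\left(1,-5 \right)} - 43\right)^{2} = \left(3 \left(-2\right) 2 \left(-5\right) \left(1 - 5\right) - 43\right)^{2} = \left(- 6 \cdot 2 \left(-5\right) \left(-4\right) - 43\right)^{2} = \left(\left(-6\right) 40 - 43\right)^{2} = \left(-240 - 43\right)^{2} = \left(-283\right)^{2} = 80089$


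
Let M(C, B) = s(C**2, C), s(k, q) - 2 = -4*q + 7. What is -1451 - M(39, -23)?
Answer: -1304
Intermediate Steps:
s(k, q) = 9 - 4*q (s(k, q) = 2 + (-4*q + 7) = 2 + (7 - 4*q) = 9 - 4*q)
M(C, B) = 9 - 4*C
-1451 - M(39, -23) = -1451 - (9 - 4*39) = -1451 - (9 - 156) = -1451 - 1*(-147) = -1451 + 147 = -1304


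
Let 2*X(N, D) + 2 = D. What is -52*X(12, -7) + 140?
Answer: 374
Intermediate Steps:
X(N, D) = -1 + D/2
-52*X(12, -7) + 140 = -52*(-1 + (½)*(-7)) + 140 = -52*(-1 - 7/2) + 140 = -52*(-9/2) + 140 = 234 + 140 = 374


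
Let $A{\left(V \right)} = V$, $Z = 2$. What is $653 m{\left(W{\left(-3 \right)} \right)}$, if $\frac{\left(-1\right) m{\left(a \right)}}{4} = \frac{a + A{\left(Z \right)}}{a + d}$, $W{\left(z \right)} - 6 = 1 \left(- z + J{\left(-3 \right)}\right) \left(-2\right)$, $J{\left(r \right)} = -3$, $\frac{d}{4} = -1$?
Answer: $-10448$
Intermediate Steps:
$d = -4$ ($d = 4 \left(-1\right) = -4$)
$W{\left(z \right)} = 12 + 2 z$ ($W{\left(z \right)} = 6 + 1 \left(- z - 3\right) \left(-2\right) = 6 + 1 \left(-3 - z\right) \left(-2\right) = 6 + \left(-3 - z\right) \left(-2\right) = 6 + \left(6 + 2 z\right) = 12 + 2 z$)
$m{\left(a \right)} = - \frac{4 \left(2 + a\right)}{-4 + a}$ ($m{\left(a \right)} = - 4 \frac{a + 2}{a - 4} = - 4 \frac{2 + a}{-4 + a} = - \frac{4 \left(2 + a\right)}{-4 + a}$)
$653 m{\left(W{\left(-3 \right)} \right)} = 653 \frac{4 \left(-2 - \left(12 + 2 \left(-3\right)\right)\right)}{-4 + \left(12 + 2 \left(-3\right)\right)} = 653 \frac{4 \left(-2 - \left(12 - 6\right)\right)}{-4 + \left(12 - 6\right)} = 653 \frac{4 \left(-2 - 6\right)}{-4 + 6} = 653 \frac{4 \left(-2 - 6\right)}{2} = 653 \cdot 4 \cdot \frac{1}{2} \left(-8\right) = 653 \left(-16\right) = -10448$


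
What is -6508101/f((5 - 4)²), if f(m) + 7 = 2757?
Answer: -6508101/2750 ≈ -2366.6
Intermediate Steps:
f(m) = 2750 (f(m) = -7 + 2757 = 2750)
-6508101/f((5 - 4)²) = -6508101/2750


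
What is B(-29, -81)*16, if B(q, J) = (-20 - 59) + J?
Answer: -2560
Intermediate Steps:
B(q, J) = -79 + J
B(-29, -81)*16 = (-79 - 81)*16 = -160*16 = -2560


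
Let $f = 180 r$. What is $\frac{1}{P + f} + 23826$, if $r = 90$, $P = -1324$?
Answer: $\frac{354435577}{14876} \approx 23826.0$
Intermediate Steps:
$f = 16200$ ($f = 180 \cdot 90 = 16200$)
$\frac{1}{P + f} + 23826 = \frac{1}{-1324 + 16200} + 23826 = \frac{1}{14876} + 23826 = \frac{354435577}{14876}$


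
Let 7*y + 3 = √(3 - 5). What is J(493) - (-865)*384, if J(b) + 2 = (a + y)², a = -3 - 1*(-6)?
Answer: 2325152/7 + 36*I*√2/49 ≈ 3.3216e+5 + 1.039*I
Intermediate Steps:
y = -3/7 + I*√2/7 (y = -3/7 + √(3 - 5)/7 = -3/7 + √(-2)/7 = -3/7 + (I*√2)/7 = -3/7 + I*√2/7 ≈ -0.42857 + 0.20203*I)
a = 3 (a = -3 + 6 = 3)
J(b) = -2 + (18/7 + I*√2/7)² (J(b) = -2 + (3 + (-3/7 + I*√2/7))² = -2 + (18/7 + I*√2/7)²)
J(493) - (-865)*384 = (32/7 + 36*I*√2/49) - (-865)*384 = (32/7 + 36*I*√2/49) - 1*(-332160) = (32/7 + 36*I*√2/49) + 332160 = 2325152/7 + 36*I*√2/49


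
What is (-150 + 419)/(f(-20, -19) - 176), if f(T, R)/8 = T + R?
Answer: -269/488 ≈ -0.55123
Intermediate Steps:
f(T, R) = 8*R + 8*T (f(T, R) = 8*(T + R) = 8*(R + T) = 8*R + 8*T)
(-150 + 419)/(f(-20, -19) - 176) = (-150 + 419)/((8*(-19) + 8*(-20)) - 176) = 269/((-152 - 160) - 176) = 269/(-312 - 176) = 269/(-488) = 269*(-1/488) = -269/488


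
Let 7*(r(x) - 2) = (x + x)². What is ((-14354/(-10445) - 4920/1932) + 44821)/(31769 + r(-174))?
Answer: 75371039089/82520962735 ≈ 0.91336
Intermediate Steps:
r(x) = 2 + 4*x²/7 (r(x) = 2 + (x + x)²/7 = 2 + (2*x)²/7 = 2 + (4*x²)/7 = 2 + 4*x²/7)
((-14354/(-10445) - 4920/1932) + 44821)/(31769 + r(-174)) = ((-14354/(-10445) - 4920/1932) + 44821)/(31769 + (2 + (4/7)*(-174)²)) = ((-14354*(-1/10445) - 4920*1/1932) + 44821)/(31769 + (2 + (4/7)*30276)) = ((14354/10445 - 410/161) + 44821)/(31769 + (2 + 121104/7)) = (-1971456/1681645 + 44821)/(31769 + 121118/7) = 75371039089/(1681645*(343501/7)) = (75371039089/1681645)*(7/343501) = 75371039089/82520962735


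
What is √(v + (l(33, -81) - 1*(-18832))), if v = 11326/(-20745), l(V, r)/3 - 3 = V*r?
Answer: 2*√129362975630/6915 ≈ 104.03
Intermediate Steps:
l(V, r) = 9 + 3*V*r (l(V, r) = 9 + 3*(V*r) = 9 + 3*V*r)
v = -11326/20745 (v = 11326*(-1/20745) = -11326/20745 ≈ -0.54596)
√(v + (l(33, -81) - 1*(-18832))) = √(-11326/20745 + ((9 + 3*33*(-81)) - 1*(-18832))) = √(-11326/20745 + ((9 - 8019) + 18832)) = √(-11326/20745 + (-8010 + 18832)) = √(-11326/20745 + 10822) = √(224491064/20745) = 2*√129362975630/6915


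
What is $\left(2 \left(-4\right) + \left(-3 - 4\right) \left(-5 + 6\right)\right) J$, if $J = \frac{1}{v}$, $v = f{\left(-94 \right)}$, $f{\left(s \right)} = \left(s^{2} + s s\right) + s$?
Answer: $- \frac{15}{17578} \approx -0.00085334$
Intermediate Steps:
$f{\left(s \right)} = s + 2 s^{2}$ ($f{\left(s \right)} = \left(s^{2} + s^{2}\right) + s = 2 s^{2} + s = s + 2 s^{2}$)
$v = 17578$ ($v = - 94 \left(1 + 2 \left(-94\right)\right) = - 94 \left(1 - 188\right) = \left(-94\right) \left(-187\right) = 17578$)
$J = \frac{1}{17578} \approx 5.6889 \cdot 10^{-5}$
$\left(2 \left(-4\right) + \left(-3 - 4\right) \left(-5 + 6\right)\right) J = \left(2 \left(-4\right) + \left(-3 - 4\right) \left(-5 + 6\right)\right) \frac{1}{17578} = \left(-8 - 7\right) \frac{1}{17578} = \left(-15\right) \frac{1}{17578} = - \frac{15}{17578}$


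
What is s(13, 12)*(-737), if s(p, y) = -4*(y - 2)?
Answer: 29480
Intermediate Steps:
s(p, y) = 8 - 4*y (s(p, y) = -4*(-2 + y) = 8 - 4*y)
s(13, 12)*(-737) = (8 - 4*12)*(-737) = (8 - 48)*(-737) = -40*(-737) = 29480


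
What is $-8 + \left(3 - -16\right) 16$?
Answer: $296$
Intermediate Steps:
$-8 + \left(3 - -16\right) 16 = -8 + \left(3 + 16\right) 16 = -8 + 19 \cdot 16 = -8 + 304 = 296$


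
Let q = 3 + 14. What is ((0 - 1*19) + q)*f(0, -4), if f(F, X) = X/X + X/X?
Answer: -4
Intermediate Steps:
q = 17
f(F, X) = 2 (f(F, X) = 1 + 1 = 2)
((0 - 1*19) + q)*f(0, -4) = ((0 - 1*19) + 17)*2 = ((0 - 19) + 17)*2 = (-19 + 17)*2 = -2*2 = -4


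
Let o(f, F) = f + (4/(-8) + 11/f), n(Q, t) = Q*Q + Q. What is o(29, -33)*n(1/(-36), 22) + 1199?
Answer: 90067807/75168 ≈ 1198.2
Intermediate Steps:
n(Q, t) = Q + Q**2 (n(Q, t) = Q**2 + Q = Q + Q**2)
o(f, F) = -1/2 + f + 11/f (o(f, F) = f + (4*(-1/8) + 11/f) = f + (-1/2 + 11/f) = -1/2 + f + 11/f)
o(29, -33)*n(1/(-36), 22) + 1199 = (-1/2 + 29 + 11/29)*((1 + 1/(-36))/(-36)) + 1199 = (-1/2 + 29 + 11*(1/29))*(-(1 - 1/36)/36) + 1199 = (-1/2 + 29 + 11/29)*(-1/36*35/36) + 1199 = (1675/58)*(-35/1296) + 1199 = -58625/75168 + 1199 = 90067807/75168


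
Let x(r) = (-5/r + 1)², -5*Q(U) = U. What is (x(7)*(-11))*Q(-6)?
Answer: -264/245 ≈ -1.0776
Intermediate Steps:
Q(U) = -U/5
x(r) = (1 - 5/r)²
(x(7)*(-11))*Q(-6) = (((-5 + 7)²/7²)*(-11))*(-⅕*(-6)) = (((1/49)*2²)*(-11))*(6/5) = (((1/49)*4)*(-11))*(6/5) = ((4/49)*(-11))*(6/5) = -44/49*6/5 = -264/245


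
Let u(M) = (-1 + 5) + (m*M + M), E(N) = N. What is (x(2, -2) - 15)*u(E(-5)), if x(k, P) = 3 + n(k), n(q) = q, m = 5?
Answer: 260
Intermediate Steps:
u(M) = 4 + 6*M (u(M) = (-1 + 5) + (5*M + M) = 4 + 6*M)
x(k, P) = 3 + k
(x(2, -2) - 15)*u(E(-5)) = ((3 + 2) - 15)*(4 + 6*(-5)) = (5 - 15)*(4 - 30) = -10*(-26) = 260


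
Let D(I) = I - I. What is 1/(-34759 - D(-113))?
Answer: -1/34759 ≈ -2.8770e-5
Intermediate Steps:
D(I) = 0
1/(-34759 - D(-113)) = 1/(-34759 - 1*0) = 1/(-34759 + 0) = 1/(-34759) = -1/34759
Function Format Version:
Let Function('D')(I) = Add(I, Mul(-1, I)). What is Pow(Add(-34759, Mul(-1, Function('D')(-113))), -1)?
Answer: Rational(-1, 34759) ≈ -2.8770e-5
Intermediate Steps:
Function('D')(I) = 0
Pow(Add(-34759, Mul(-1, Function('D')(-113))), -1) = Pow(Add(-34759, Mul(-1, 0)), -1) = Pow(Add(-34759, 0), -1) = Pow(-34759, -1) = Rational(-1, 34759)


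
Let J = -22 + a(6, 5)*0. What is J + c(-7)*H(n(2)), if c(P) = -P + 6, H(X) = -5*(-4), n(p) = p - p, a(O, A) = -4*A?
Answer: 238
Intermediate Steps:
n(p) = 0
H(X) = 20
c(P) = 6 - P
J = -22 (J = -22 - 4*5*0 = -22 - 20*0 = -22 + 0 = -22)
J + c(-7)*H(n(2)) = -22 + (6 - 1*(-7))*20 = -22 + (6 + 7)*20 = -22 + 13*20 = -22 + 260 = 238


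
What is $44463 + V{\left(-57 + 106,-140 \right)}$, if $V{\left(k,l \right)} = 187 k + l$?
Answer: $53486$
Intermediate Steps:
$V{\left(k,l \right)} = l + 187 k$
$44463 + V{\left(-57 + 106,-140 \right)} = 44463 - \left(140 - 187 \left(-57 + 106\right)\right) = 44463 + \left(-140 + 187 \cdot 49\right) = 44463 + \left(-140 + 9163\right) = 44463 + 9023 = 53486$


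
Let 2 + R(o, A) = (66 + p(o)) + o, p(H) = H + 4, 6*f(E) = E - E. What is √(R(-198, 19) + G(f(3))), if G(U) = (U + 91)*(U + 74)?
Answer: √6406 ≈ 80.037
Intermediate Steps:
f(E) = 0 (f(E) = (E - E)/6 = (⅙)*0 = 0)
G(U) = (74 + U)*(91 + U) (G(U) = (91 + U)*(74 + U) = (74 + U)*(91 + U))
p(H) = 4 + H
R(o, A) = 68 + 2*o (R(o, A) = -2 + ((66 + (4 + o)) + o) = -2 + ((70 + o) + o) = -2 + (70 + 2*o) = 68 + 2*o)
√(R(-198, 19) + G(f(3))) = √((68 + 2*(-198)) + (6734 + 0² + 165*0)) = √((68 - 396) + (6734 + 0 + 0)) = √(-328 + 6734) = √6406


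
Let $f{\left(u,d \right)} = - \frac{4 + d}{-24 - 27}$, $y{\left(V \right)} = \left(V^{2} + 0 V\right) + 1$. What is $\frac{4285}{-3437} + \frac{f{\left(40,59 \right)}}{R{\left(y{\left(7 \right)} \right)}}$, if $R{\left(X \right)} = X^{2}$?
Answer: $- \frac{182040323}{146072500} \approx -1.2462$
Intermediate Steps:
$y{\left(V \right)} = 1 + V^{2}$ ($y{\left(V \right)} = \left(V^{2} + 0\right) + 1 = V^{2} + 1 = 1 + V^{2}$)
$f{\left(u,d \right)} = \frac{4}{51} + \frac{d}{51}$ ($f{\left(u,d \right)} = - \frac{4 + d}{-51} = - \frac{\left(4 + d\right) \left(-1\right)}{51} = - (- \frac{4}{51} - \frac{d}{51}) = \frac{4}{51} + \frac{d}{51}$)
$\frac{4285}{-3437} + \frac{f{\left(40,59 \right)}}{R{\left(y{\left(7 \right)} \right)}} = \frac{4285}{-3437} + \frac{\frac{4}{51} + \frac{1}{51} \cdot 59}{\left(1 + 7^{2}\right)^{2}} = 4285 \left(- \frac{1}{3437}\right) + \frac{\frac{4}{51} + \frac{59}{51}}{\left(1 + 49\right)^{2}} = - \frac{4285}{3437} + \frac{21}{17 \cdot 50^{2}} = - \frac{4285}{3437} + \frac{21}{17 \cdot 2500} = - \frac{4285}{3437} + \frac{21}{17} \cdot \frac{1}{2500} = - \frac{4285}{3437} + \frac{21}{42500} = - \frac{182040323}{146072500}$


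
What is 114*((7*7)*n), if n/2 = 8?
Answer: 89376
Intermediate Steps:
n = 16 (n = 2*8 = 16)
114*((7*7)*n) = 114*((7*7)*16) = 114*(49*16) = 114*784 = 89376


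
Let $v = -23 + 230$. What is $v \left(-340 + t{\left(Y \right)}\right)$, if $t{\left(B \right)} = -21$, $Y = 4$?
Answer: $-74727$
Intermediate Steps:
$v = 207$
$v \left(-340 + t{\left(Y \right)}\right) = 207 \left(-340 - 21\right) = 207 \left(-361\right) = -74727$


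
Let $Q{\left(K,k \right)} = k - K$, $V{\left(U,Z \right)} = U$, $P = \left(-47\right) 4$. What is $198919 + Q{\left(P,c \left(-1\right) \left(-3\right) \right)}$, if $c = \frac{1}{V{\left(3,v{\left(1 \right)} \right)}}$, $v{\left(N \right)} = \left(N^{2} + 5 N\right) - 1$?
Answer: $199108$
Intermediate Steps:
$P = -188$
$v{\left(N \right)} = -1 + N^{2} + 5 N$
$c = \frac{1}{3} \approx 0.33333$
$198919 + Q{\left(P,c \left(-1\right) \left(-3\right) \right)} = 198919 + \left(\frac{1}{3} \left(-1\right) \left(-3\right) - -188\right) = 198919 + \left(\left(- \frac{1}{3}\right) \left(-3\right) + 188\right) = 198919 + \left(1 + 188\right) = 198919 + 189 = 199108$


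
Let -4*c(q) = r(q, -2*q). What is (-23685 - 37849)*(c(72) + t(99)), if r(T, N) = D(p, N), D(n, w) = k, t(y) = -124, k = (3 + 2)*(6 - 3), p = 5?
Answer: 15721937/2 ≈ 7.8610e+6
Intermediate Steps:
k = 15 (k = 5*3 = 15)
D(n, w) = 15
r(T, N) = 15
c(q) = -15/4 (c(q) = -¼*15 = -15/4)
(-23685 - 37849)*(c(72) + t(99)) = (-23685 - 37849)*(-15/4 - 124) = -61534*(-511/4) = 15721937/2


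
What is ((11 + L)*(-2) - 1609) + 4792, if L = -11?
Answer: 3183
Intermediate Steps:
((11 + L)*(-2) - 1609) + 4792 = ((11 - 11)*(-2) - 1609) + 4792 = (0*(-2) - 1609) + 4792 = (0 - 1609) + 4792 = -1609 + 4792 = 3183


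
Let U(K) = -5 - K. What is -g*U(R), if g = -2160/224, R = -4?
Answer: -135/14 ≈ -9.6429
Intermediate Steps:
g = -135/14 (g = -2160*1/224 = -135/14 ≈ -9.6429)
-g*U(R) = -(-135)*(-5 - 1*(-4))/14 = -(-135)*(-5 + 4)/14 = -(-135)*(-1)/14 = -1*135/14 = -135/14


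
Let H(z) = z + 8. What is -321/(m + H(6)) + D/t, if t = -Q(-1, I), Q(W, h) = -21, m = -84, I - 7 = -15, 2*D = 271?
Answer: 1159/105 ≈ 11.038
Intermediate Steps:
D = 271/2 (D = (½)*271 = 271/2 ≈ 135.50)
I = -8 (I = 7 - 15 = -8)
t = 21 (t = -1*(-21) = 21)
H(z) = 8 + z
-321/(m + H(6)) + D/t = -321/(-84 + (8 + 6)) + (271/2)/21 = -321/(-84 + 14) + (271/2)*(1/21) = -321/(-70) + 271/42 = -321*(-1/70) + 271/42 = 321/70 + 271/42 = 1159/105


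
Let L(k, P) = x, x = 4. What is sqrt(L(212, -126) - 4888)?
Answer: 2*I*sqrt(1221) ≈ 69.886*I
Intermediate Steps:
L(k, P) = 4
sqrt(L(212, -126) - 4888) = sqrt(4 - 4888) = sqrt(-4884) = 2*I*sqrt(1221)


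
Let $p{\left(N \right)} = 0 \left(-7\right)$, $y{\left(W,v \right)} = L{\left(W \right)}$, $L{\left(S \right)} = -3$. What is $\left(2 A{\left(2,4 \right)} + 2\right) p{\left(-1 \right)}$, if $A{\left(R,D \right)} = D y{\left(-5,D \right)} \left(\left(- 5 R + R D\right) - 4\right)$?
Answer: $0$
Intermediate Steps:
$y{\left(W,v \right)} = -3$
$p{\left(N \right)} = 0$
$A{\left(R,D \right)} = - 3 D \left(-4 - 5 R + D R\right)$ ($A{\left(R,D \right)} = D \left(-3\right) \left(\left(- 5 R + R D\right) - 4\right) = - 3 D \left(\left(- 5 R + D R\right) - 4\right) = - 3 D \left(-4 - 5 R + D R\right)$)
$\left(2 A{\left(2,4 \right)} + 2\right) p{\left(-1 \right)} = \left(2 \cdot 3 \cdot 4 \left(4 + 5 \cdot 2 - 4 \cdot 2\right) + 2\right) 0 = \left(2 \cdot 3 \cdot 4 \left(4 + 10 - 8\right) + 2\right) 0 = \left(2 \cdot 3 \cdot 4 \cdot 6 + 2\right) 0 = \left(2 \cdot 72 + 2\right) 0 = \left(144 + 2\right) 0 = 146 \cdot 0 = 0$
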